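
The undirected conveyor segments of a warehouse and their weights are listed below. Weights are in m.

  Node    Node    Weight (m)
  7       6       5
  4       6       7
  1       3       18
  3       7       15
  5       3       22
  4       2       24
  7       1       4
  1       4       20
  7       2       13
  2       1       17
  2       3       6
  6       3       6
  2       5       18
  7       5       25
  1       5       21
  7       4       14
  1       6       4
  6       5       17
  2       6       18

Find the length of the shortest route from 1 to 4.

11 m

Running Dijkstra from 1:
1: 0
6: 4  (via 1)
7: 4  (via 1)
3: 10  (via 6)
4: 11  (via 6)
Shortest route: 1 → 6 → 4 = 11 m.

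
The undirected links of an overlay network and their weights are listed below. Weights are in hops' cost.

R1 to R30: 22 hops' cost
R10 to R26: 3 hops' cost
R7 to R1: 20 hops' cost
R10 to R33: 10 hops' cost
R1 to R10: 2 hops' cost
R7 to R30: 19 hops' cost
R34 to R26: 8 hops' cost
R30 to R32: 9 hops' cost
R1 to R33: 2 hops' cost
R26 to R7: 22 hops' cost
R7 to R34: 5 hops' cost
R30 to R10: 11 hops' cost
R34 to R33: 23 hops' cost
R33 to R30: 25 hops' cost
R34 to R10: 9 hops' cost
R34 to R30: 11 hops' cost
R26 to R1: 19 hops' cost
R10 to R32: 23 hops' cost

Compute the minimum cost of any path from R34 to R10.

9 hops' cost

Shortest distances from R34:
R34: 0
R7: 5  (via R34)
R26: 8  (via R34)
R10: 9  (via R34)
Shortest route: R34 → R10 = 9 hops' cost.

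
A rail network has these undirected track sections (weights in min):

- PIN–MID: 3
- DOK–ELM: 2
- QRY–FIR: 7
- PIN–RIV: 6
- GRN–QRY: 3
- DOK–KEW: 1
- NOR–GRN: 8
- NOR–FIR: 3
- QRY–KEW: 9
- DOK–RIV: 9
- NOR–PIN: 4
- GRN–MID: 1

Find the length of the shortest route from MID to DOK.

14 min

Candidate routes:
MID - PIN - RIV - DOK: 3+6+9 = 18
MID - GRN - QRY - KEW - DOK: 1+3+9+1 = 14
Cheapest is MID - GRN - QRY - KEW - DOK at 14 min.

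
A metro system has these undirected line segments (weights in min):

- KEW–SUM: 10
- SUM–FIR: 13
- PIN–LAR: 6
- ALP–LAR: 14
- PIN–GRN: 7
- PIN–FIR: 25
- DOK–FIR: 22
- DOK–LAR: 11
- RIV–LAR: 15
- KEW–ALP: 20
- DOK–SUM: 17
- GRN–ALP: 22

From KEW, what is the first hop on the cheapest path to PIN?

Compare a few routes:
KEW - ALP - GRN - PIN: 20+22+7 = 49
KEW - SUM - DOK - LAR - PIN: 10+17+11+6 = 44
KEW - ALP - LAR - PIN: 20+14+6 = 40
KEW - SUM - FIR - PIN: 10+13+25 = 48
The minimum is 40 min via KEW - ALP - LAR - PIN.
So from KEW the first move is to ALP.

ALP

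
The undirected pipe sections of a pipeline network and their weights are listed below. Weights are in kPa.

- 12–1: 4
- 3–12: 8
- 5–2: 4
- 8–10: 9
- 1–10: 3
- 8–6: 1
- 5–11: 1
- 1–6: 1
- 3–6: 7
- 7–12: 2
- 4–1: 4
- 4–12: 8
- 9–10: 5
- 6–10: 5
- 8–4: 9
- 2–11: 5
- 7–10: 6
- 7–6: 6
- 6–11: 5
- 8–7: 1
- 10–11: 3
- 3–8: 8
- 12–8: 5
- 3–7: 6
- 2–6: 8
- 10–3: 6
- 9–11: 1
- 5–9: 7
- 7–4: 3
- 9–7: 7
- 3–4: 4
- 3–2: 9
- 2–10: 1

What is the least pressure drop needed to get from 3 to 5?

Settle nodes by increasing distance from 3:
3: 0
4: 4  (via 3)
7: 6  (via 3)
10: 6  (via 3)
2: 7  (via 10)
6: 7  (via 3)
8: 7  (via 7)
1: 8  (via 4)
12: 8  (via 3)
11: 9  (via 10)
5: 10  (via 11)
Shortest route: 3–10–11–5 = 10 kPa.

10 kPa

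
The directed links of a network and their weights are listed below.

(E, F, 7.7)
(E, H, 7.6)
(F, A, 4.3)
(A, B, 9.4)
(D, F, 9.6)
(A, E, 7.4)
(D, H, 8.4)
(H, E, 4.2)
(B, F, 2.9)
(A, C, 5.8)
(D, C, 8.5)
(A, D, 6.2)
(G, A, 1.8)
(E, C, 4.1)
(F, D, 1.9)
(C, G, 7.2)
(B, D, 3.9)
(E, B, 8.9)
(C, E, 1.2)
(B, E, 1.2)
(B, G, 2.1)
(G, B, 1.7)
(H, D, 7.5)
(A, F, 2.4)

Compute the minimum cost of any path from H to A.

Settle nodes by increasing distance from H:
H: 0
E: 4.2  (via H)
D: 7.5  (via H)
C: 8.3  (via E)
F: 11.9  (via E)
B: 13.1  (via E)
G: 15.2  (via B)
A: 16.2  (via F)
Shortest route: H–E–F–A = 16.2.

16.2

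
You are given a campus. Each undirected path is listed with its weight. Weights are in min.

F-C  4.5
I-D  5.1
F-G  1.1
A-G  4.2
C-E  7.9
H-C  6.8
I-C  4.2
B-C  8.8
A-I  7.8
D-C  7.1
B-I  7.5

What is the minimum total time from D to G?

12.7 min

Settle nodes by increasing distance from D:
D: 0
I: 5.1  (via D)
C: 7.1  (via D)
F: 11.6  (via C)
B: 12.6  (via I)
G: 12.7  (via F)
Shortest route: D → C → F → G = 12.7 min.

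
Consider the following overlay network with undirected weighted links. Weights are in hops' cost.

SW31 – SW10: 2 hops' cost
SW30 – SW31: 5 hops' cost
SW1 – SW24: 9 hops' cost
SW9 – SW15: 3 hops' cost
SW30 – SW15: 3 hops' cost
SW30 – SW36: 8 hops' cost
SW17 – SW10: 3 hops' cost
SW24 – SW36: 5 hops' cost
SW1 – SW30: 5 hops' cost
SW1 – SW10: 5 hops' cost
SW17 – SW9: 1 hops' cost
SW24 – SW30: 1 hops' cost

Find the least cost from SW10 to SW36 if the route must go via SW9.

Best SW10 to SW9: SW10–SW17–SW9 costing 4
Best SW9 to SW36: SW9–SW15–SW30–SW24–SW36 costing 12
Total via SW9: 4 + 12 = 16 hops' cost.

16 hops' cost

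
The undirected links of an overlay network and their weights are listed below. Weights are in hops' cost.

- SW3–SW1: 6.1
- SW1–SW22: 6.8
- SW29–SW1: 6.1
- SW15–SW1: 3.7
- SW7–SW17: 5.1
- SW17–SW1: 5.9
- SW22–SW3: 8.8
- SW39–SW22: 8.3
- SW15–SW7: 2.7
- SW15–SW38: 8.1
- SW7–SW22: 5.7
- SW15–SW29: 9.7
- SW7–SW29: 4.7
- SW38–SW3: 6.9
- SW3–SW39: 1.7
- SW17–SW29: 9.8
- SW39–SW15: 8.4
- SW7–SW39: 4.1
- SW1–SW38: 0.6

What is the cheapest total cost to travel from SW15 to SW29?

7.4 hops' cost

Enumerating some paths:
SW15–SW29: 9.7 = 9.7
SW15–SW7–SW29: 2.7+4.7 = 7.4
SW15–SW38–SW1–SW29: 8.1+0.6+6.1 = 14.8
SW15–SW1–SW29: 3.7+6.1 = 9.8
Cheapest is SW15–SW7–SW29 at 7.4 hops' cost.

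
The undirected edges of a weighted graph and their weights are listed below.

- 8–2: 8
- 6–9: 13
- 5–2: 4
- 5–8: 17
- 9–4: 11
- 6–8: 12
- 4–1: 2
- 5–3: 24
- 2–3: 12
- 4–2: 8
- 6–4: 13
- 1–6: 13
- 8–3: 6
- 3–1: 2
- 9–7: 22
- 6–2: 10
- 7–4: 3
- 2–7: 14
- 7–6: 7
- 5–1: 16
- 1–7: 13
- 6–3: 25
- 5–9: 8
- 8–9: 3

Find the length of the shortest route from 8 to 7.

13

Shortest distances from 8:
8: 0
9: 3  (via 8)
3: 6  (via 8)
1: 8  (via 3)
2: 8  (via 8)
4: 10  (via 1)
5: 11  (via 9)
6: 12  (via 8)
7: 13  (via 4)
Shortest route: 8 → 3 → 1 → 4 → 7 = 13.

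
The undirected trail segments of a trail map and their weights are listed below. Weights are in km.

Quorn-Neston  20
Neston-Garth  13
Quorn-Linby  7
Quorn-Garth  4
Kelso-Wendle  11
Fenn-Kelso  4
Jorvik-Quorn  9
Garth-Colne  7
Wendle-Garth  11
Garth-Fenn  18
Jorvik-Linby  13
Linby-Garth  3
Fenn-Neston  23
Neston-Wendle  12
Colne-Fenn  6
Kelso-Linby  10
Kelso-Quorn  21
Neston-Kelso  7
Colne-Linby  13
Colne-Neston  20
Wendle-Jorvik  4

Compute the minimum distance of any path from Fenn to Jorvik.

19 km

Shortest distances from Fenn:
Fenn: 0
Kelso: 4  (via Fenn)
Colne: 6  (via Fenn)
Neston: 11  (via Kelso)
Garth: 13  (via Colne)
Linby: 14  (via Kelso)
Wendle: 15  (via Kelso)
Quorn: 17  (via Garth)
Jorvik: 19  (via Wendle)
Shortest route: Fenn → Kelso → Wendle → Jorvik = 19 km.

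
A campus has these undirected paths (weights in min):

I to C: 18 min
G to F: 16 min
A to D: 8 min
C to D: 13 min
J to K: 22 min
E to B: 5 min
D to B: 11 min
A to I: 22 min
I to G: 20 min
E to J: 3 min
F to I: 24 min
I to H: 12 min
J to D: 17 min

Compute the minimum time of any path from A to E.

Shortest distances from A:
A: 0
D: 8  (via A)
B: 19  (via D)
C: 21  (via D)
I: 22  (via A)
E: 24  (via B)
Shortest route: A → D → B → E = 24 min.

24 min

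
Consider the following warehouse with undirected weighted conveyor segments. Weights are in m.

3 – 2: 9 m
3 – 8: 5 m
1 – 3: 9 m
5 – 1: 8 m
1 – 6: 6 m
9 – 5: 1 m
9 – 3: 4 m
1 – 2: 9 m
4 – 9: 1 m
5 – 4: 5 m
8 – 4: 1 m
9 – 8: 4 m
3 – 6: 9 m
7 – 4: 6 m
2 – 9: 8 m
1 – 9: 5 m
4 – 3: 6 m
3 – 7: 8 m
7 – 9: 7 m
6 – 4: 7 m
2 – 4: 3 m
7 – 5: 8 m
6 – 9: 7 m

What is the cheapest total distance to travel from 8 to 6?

8 m

Running Dijkstra from 8:
8: 0
4: 1  (via 8)
9: 2  (via 4)
5: 3  (via 9)
2: 4  (via 4)
3: 5  (via 8)
1: 7  (via 9)
7: 7  (via 4)
6: 8  (via 4)
Shortest route: 8 → 4 → 6 = 8 m.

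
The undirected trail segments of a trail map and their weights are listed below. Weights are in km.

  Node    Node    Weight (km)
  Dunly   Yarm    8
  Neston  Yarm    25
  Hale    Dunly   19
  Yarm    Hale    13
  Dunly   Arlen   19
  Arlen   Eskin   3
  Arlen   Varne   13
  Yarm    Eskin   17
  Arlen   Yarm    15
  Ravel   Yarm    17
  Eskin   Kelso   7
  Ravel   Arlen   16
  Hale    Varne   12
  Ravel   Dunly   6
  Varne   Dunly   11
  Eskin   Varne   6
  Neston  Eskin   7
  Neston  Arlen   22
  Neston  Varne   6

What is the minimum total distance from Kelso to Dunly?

Running Dijkstra from Kelso:
Kelso: 0
Eskin: 7  (via Kelso)
Arlen: 10  (via Eskin)
Varne: 13  (via Eskin)
Neston: 14  (via Eskin)
Dunly: 24  (via Varne)
Shortest route: Kelso–Eskin–Varne–Dunly = 24 km.

24 km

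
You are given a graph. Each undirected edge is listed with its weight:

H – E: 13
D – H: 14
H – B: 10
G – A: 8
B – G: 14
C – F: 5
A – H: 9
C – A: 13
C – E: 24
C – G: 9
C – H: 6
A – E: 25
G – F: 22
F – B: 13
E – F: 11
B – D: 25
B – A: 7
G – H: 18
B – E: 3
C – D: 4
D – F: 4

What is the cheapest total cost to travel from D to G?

Candidate routes:
D–F–C–G: 4+5+9 = 18
D–C–G: 4+9 = 13
The minimum is 13 via D–C–G.

13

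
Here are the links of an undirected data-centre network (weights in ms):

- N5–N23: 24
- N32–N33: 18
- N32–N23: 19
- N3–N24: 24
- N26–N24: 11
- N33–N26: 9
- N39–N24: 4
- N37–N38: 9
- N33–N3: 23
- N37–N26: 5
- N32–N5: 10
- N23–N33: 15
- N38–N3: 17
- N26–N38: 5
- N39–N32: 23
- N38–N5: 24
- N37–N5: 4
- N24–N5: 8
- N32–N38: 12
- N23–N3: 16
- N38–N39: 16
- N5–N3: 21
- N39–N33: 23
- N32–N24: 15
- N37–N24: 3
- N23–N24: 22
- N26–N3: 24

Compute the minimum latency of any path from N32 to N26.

17 ms

Settle nodes by increasing distance from N32:
N32: 0
N5: 10  (via N32)
N38: 12  (via N32)
N37: 14  (via N5)
N24: 15  (via N32)
N26: 17  (via N38)
Shortest route: N32 → N38 → N26 = 17 ms.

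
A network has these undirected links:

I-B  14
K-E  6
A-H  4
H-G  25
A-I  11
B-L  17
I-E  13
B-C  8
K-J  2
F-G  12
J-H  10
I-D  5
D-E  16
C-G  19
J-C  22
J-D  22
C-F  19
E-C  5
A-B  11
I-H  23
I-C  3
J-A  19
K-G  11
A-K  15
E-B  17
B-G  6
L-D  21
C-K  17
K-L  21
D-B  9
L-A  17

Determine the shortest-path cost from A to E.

19

Compare a few routes:
A → K → E: 15+6 = 21
A → H → J → K → E: 4+10+2+6 = 22
A → I → C → E: 11+3+5 = 19
Cheapest is A → I → C → E at 19.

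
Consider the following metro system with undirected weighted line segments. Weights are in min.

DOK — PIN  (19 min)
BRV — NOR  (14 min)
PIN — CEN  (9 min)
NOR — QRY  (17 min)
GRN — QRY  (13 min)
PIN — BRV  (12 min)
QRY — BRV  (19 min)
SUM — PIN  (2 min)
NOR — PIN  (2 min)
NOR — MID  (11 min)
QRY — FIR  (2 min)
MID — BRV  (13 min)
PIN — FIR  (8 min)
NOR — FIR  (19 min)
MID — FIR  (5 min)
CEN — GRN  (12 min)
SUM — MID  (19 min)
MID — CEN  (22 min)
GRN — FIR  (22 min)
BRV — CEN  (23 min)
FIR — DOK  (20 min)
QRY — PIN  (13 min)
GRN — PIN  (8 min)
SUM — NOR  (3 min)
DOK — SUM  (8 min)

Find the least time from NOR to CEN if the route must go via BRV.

35 min

Shortest NOR→BRV: NOR–BRV = 14
Best BRV to CEN: BRV–PIN–CEN costing 21
Total via BRV: 14 + 21 = 35 min.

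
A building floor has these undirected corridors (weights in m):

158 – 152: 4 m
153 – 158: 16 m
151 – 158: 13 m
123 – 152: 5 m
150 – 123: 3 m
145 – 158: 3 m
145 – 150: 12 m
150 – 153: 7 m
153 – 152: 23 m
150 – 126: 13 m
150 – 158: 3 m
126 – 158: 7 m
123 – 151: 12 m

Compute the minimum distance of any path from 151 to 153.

Running Dijkstra from 151:
151: 0
123: 12  (via 151)
158: 13  (via 151)
150: 15  (via 123)
145: 16  (via 158)
152: 17  (via 123)
126: 20  (via 158)
153: 22  (via 150)
Shortest route: 151 → 123 → 150 → 153 = 22 m.

22 m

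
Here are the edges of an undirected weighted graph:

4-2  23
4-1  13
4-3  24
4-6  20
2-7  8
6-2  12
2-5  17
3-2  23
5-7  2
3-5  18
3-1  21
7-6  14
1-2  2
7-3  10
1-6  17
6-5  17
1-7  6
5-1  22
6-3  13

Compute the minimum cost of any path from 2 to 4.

15

Running Dijkstra from 2:
2: 0
1: 2  (via 2)
7: 8  (via 2)
5: 10  (via 7)
6: 12  (via 2)
4: 15  (via 1)
Shortest route: 2–1–4 = 15.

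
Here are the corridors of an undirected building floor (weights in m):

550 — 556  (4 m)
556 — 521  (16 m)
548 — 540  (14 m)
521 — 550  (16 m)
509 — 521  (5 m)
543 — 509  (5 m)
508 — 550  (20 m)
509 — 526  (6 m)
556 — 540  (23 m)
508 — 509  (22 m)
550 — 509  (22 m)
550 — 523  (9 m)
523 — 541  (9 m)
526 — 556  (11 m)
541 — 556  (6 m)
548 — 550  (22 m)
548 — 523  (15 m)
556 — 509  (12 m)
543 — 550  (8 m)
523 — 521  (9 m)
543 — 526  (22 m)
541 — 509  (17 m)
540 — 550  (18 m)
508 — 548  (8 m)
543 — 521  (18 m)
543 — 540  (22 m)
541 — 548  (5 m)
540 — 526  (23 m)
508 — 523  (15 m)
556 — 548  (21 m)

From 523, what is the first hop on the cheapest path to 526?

521

Enumerating some paths:
523–521–509–526: 9+5+6 = 20
523–550–556–526: 9+4+11 = 24
Cheapest is 523–521–509–526 at 20 m.
So from 523 the first move is to 521.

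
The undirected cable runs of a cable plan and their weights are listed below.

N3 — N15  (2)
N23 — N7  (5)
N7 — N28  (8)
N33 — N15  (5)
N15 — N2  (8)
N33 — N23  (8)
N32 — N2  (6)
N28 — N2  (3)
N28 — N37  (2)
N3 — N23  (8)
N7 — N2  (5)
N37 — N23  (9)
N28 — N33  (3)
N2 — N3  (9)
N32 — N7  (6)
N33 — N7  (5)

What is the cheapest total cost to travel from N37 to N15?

10

Settle nodes by increasing distance from N37:
N37: 0
N28: 2  (via N37)
N2: 5  (via N28)
N33: 5  (via N28)
N23: 9  (via N37)
N7: 10  (via N28)
N15: 10  (via N33)
Shortest route: N37–N28–N33–N15 = 10.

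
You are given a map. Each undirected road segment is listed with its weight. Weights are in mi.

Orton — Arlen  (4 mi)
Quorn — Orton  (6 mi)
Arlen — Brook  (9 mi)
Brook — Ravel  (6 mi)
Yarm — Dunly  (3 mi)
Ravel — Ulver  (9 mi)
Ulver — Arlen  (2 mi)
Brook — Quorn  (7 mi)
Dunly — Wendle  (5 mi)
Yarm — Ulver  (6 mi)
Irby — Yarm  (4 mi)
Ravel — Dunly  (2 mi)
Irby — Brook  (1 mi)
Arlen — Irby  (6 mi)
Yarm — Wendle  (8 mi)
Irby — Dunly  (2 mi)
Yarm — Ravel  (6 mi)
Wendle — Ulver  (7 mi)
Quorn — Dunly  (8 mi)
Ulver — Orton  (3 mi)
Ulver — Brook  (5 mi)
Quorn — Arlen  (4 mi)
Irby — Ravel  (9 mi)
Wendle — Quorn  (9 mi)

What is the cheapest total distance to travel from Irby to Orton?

9 mi

Running Dijkstra from Irby:
Irby: 0
Brook: 1  (via Irby)
Dunly: 2  (via Irby)
Ravel: 4  (via Dunly)
Yarm: 4  (via Irby)
Ulver: 6  (via Brook)
Arlen: 6  (via Irby)
Wendle: 7  (via Dunly)
Quorn: 8  (via Brook)
Orton: 9  (via Ulver)
Shortest route: Irby–Brook–Ulver–Orton = 9 mi.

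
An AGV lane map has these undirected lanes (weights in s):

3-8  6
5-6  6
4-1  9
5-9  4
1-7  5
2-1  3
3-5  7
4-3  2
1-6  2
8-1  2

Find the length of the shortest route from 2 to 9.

Enumerating some paths:
2–1–6–5–9: 3+2+6+4 = 15
2–1–8–3–5–9: 3+2+6+7+4 = 22
Cheapest is 2–1–6–5–9 at 15 s.

15 s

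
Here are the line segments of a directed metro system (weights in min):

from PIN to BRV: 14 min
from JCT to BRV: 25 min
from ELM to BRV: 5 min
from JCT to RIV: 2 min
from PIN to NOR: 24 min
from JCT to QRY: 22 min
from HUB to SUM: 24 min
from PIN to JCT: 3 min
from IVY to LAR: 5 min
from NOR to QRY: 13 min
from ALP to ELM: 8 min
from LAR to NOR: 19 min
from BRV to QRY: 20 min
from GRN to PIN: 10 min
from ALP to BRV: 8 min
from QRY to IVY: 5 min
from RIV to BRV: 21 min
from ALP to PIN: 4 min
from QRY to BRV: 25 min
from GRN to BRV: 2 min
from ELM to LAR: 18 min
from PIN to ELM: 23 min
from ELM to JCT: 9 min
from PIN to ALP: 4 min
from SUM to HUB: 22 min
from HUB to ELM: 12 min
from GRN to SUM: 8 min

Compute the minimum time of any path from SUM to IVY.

64 min

Settle nodes by increasing distance from SUM:
SUM: 0
HUB: 22  (via SUM)
ELM: 34  (via HUB)
BRV: 39  (via ELM)
JCT: 43  (via ELM)
RIV: 45  (via JCT)
LAR: 52  (via ELM)
QRY: 59  (via BRV)
IVY: 64  (via QRY)
Shortest route: SUM → HUB → ELM → BRV → QRY → IVY = 64 min.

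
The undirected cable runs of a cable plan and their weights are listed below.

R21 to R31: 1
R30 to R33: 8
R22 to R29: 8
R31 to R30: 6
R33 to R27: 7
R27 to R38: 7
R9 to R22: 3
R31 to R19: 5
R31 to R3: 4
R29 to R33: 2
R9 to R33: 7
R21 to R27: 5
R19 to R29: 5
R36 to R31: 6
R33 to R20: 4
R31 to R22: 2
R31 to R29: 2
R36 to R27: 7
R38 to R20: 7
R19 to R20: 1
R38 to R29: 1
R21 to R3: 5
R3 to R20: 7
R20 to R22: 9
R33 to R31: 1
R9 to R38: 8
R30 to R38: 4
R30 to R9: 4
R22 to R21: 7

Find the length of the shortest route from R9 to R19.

Running Dijkstra from R9:
R9: 0
R22: 3  (via R9)
R30: 4  (via R9)
R31: 5  (via R22)
R33: 6  (via R31)
R21: 6  (via R31)
R29: 7  (via R31)
R38: 8  (via R9)
R3: 9  (via R31)
R19: 10  (via R31)
Shortest route: R9 → R22 → R31 → R19 = 10.

10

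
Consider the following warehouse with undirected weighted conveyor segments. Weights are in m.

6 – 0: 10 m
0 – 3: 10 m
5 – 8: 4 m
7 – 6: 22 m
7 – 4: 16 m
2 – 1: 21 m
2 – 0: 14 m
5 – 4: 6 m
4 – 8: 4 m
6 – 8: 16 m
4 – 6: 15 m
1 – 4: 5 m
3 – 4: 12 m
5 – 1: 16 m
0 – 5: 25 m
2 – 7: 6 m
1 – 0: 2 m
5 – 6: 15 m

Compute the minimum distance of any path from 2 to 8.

Settle nodes by increasing distance from 2:
2: 0
7: 6  (via 2)
0: 14  (via 2)
1: 16  (via 0)
4: 21  (via 1)
3: 24  (via 0)
6: 24  (via 0)
8: 25  (via 4)
Shortest route: 2–0–1–4–8 = 25 m.

25 m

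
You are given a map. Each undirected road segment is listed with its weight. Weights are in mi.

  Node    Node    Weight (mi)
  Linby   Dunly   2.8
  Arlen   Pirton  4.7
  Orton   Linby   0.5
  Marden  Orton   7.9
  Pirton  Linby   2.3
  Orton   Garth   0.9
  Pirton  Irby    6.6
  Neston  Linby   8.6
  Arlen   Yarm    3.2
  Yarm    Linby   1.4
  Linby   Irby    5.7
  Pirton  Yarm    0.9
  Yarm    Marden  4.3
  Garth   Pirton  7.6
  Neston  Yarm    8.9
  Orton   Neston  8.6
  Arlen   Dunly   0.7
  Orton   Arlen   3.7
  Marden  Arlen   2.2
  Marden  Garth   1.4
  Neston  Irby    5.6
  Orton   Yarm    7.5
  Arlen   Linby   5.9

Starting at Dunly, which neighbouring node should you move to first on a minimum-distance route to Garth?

Enumerating some paths:
Dunly → Arlen → Orton → Garth: 0.7+3.7+0.9 = 5.3
Dunly → Linby → Orton → Garth: 2.8+0.5+0.9 = 4.2
Dunly → Arlen → Marden → Garth: 0.7+2.2+1.4 = 4.3
Cheapest is Dunly → Linby → Orton → Garth at 4.2 mi.
So from Dunly the first move is to Linby.

Linby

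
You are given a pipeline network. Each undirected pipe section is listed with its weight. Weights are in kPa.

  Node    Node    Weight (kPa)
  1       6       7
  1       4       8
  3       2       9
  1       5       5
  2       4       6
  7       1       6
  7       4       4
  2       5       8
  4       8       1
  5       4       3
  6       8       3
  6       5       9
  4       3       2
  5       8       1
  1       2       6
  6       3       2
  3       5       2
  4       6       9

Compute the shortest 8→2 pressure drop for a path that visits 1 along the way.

Best 8 to 1: 8–5–1 costing 6
Best 1 to 2: 1–2 costing 6
Total via 1: 6 + 6 = 12 kPa.

12 kPa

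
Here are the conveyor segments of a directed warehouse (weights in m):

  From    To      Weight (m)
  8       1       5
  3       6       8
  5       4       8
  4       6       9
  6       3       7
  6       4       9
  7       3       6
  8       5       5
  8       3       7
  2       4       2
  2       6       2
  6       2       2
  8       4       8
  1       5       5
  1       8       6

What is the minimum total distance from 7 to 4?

18 m

Shortest distances from 7:
7: 0
3: 6  (via 7)
6: 14  (via 3)
2: 16  (via 6)
4: 18  (via 2)
Shortest route: 7 → 3 → 6 → 2 → 4 = 18 m.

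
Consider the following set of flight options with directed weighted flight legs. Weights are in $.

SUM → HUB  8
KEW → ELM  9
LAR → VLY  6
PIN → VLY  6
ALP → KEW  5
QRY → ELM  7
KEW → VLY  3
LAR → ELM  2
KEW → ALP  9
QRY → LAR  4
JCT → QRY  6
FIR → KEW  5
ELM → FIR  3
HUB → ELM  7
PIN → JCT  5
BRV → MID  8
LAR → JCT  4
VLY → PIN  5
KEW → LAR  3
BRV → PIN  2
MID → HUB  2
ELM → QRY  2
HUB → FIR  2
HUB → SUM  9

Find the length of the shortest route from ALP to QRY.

Compare a few routes:
ALP–KEW–LAR–ELM–QRY: 5+3+2+2 = 12
ALP–KEW–LAR–JCT–QRY: 5+3+4+6 = 18
ALP–KEW–ELM–QRY: 5+9+2 = 16
Cheapest is ALP–KEW–LAR–ELM–QRY at $12.

$12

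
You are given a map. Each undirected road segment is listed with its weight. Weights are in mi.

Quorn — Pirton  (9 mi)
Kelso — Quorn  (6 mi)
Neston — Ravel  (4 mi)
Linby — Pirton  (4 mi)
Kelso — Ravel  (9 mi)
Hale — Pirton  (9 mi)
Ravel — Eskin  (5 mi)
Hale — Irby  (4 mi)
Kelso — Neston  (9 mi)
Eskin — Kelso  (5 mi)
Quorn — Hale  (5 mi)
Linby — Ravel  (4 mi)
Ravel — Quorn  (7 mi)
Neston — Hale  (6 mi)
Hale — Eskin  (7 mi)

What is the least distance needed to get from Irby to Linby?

17 mi

Settle nodes by increasing distance from Irby:
Irby: 0
Hale: 4  (via Irby)
Quorn: 9  (via Hale)
Neston: 10  (via Hale)
Eskin: 11  (via Hale)
Pirton: 13  (via Hale)
Ravel: 14  (via Neston)
Kelso: 15  (via Quorn)
Linby: 17  (via Pirton)
Shortest route: Irby → Hale → Pirton → Linby = 17 mi.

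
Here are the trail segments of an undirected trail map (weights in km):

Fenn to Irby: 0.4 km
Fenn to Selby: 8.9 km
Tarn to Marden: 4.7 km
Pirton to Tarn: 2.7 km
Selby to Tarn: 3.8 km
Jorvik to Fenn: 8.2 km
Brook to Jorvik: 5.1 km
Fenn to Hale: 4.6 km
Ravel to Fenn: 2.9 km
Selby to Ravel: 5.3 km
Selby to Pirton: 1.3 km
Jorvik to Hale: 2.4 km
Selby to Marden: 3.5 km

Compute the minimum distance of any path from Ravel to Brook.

15 km

Enumerating some paths:
Ravel → Fenn → Hale → Jorvik → Brook: 2.9+4.6+2.4+5.1 = 15
Ravel → Selby → Fenn → Hale → Jorvik → Brook: 5.3+8.9+4.6+2.4+5.1 = 26.3
Ravel → Fenn → Jorvik → Brook: 2.9+8.2+5.1 = 16.2
Ravel → Selby → Fenn → Jorvik → Brook: 5.3+8.9+8.2+5.1 = 27.5
The minimum is 15 km via Ravel → Fenn → Hale → Jorvik → Brook.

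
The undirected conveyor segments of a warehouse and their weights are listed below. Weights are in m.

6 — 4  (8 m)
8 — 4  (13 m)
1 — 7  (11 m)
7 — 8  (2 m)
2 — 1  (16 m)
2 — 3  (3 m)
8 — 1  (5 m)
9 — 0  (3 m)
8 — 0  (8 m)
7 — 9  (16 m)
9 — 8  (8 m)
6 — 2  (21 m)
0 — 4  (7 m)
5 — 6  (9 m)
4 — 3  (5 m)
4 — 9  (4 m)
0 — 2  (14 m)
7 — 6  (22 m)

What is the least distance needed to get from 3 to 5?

Enumerating some paths:
3 - 4 - 6 - 5: 5+8+9 = 22
3 - 2 - 6 - 5: 3+21+9 = 33
3 - 2 - 0 - 9 - 4 - 6 - 5: 3+14+3+4+8+9 = 41
3 - 2 - 0 - 4 - 6 - 5: 3+14+7+8+9 = 41
The minimum is 22 m via 3 - 4 - 6 - 5.

22 m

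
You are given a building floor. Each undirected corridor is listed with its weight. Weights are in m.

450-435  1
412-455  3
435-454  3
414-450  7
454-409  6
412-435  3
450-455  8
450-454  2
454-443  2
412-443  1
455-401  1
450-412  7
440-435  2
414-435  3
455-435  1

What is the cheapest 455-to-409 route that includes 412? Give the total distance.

Shortest 455→412: 455 → 412 = 3
Shortest 412→409: 412 → 443 → 454 → 409 = 9
Total via 412: 3 + 9 = 12 m.

12 m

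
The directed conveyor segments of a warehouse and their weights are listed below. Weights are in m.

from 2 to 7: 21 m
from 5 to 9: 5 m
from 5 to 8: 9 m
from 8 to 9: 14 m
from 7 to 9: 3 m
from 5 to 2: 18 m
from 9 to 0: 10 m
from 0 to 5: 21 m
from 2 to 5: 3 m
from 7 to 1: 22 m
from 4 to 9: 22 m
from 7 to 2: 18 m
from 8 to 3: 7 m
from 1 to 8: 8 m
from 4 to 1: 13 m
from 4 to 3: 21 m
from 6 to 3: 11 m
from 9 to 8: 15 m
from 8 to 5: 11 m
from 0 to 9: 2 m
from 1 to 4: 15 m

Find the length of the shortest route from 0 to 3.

24 m

Settle nodes by increasing distance from 0:
0: 0
9: 2  (via 0)
8: 17  (via 9)
5: 21  (via 0)
3: 24  (via 8)
Shortest route: 0 → 9 → 8 → 3 = 24 m.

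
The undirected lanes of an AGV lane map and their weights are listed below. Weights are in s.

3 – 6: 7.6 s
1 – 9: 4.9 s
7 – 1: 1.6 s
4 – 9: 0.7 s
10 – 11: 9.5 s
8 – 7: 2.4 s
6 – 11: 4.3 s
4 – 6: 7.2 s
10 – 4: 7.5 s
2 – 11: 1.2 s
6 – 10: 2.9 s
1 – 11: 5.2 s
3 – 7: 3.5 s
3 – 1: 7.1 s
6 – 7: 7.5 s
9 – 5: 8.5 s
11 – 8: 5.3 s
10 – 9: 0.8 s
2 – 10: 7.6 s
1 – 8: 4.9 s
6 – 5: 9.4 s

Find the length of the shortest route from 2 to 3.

Settle nodes by increasing distance from 2:
2: 0
11: 1.2  (via 2)
6: 5.5  (via 11)
1: 6.4  (via 11)
8: 6.5  (via 11)
10: 7.6  (via 2)
7: 8  (via 1)
9: 8.4  (via 10)
4: 9.1  (via 9)
3: 11.5  (via 7)
Shortest route: 2 → 11 → 1 → 7 → 3 = 11.5 s.

11.5 s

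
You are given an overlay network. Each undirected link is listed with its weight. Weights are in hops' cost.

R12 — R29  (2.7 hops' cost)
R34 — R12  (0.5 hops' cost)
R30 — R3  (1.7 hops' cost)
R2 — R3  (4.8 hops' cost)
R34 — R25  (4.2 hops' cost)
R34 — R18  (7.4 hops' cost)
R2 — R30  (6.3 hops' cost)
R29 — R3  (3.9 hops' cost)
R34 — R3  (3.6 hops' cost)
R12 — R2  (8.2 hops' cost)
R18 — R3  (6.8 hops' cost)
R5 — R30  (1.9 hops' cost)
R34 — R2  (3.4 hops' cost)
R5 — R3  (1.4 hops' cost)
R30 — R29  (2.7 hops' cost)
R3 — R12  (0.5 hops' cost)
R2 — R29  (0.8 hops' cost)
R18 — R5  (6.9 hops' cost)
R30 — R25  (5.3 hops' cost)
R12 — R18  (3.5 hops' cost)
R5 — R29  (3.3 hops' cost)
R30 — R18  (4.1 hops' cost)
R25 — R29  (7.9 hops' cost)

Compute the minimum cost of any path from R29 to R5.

3.3 hops' cost

Candidate routes:
R29 → R3 → R5: 3.9+1.4 = 5.3
R29 → R30 → R5: 2.7+1.9 = 4.6
R29 → R12 → R3 → R5: 2.7+0.5+1.4 = 4.6
R29 → R5: 3.3 = 3.3
Cheapest is R29 → R5 at 3.3 hops' cost.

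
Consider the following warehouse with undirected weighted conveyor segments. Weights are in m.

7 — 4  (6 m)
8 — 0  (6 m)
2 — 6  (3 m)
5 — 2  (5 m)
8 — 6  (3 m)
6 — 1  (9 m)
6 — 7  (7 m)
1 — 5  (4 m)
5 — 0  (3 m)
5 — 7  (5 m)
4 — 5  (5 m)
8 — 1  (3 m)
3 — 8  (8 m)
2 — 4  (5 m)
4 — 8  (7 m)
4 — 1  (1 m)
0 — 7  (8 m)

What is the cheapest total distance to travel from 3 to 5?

Candidate routes:
3 - 8 - 1 - 4 - 5: 8+3+1+5 = 17
3 - 8 - 1 - 5: 8+3+4 = 15
Cheapest is 3 - 8 - 1 - 5 at 15 m.

15 m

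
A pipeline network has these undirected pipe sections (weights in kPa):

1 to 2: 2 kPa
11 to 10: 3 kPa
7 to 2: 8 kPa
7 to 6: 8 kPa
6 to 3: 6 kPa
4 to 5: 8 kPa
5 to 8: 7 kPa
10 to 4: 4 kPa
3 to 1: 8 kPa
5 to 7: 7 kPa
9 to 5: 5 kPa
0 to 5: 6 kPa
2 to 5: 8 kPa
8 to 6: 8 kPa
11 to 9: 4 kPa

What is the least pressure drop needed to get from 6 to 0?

21 kPa

Running Dijkstra from 6:
6: 0
3: 6  (via 6)
7: 8  (via 6)
8: 8  (via 6)
1: 14  (via 3)
5: 15  (via 7)
2: 16  (via 7)
9: 20  (via 5)
0: 21  (via 5)
Shortest route: 6–7–5–0 = 21 kPa.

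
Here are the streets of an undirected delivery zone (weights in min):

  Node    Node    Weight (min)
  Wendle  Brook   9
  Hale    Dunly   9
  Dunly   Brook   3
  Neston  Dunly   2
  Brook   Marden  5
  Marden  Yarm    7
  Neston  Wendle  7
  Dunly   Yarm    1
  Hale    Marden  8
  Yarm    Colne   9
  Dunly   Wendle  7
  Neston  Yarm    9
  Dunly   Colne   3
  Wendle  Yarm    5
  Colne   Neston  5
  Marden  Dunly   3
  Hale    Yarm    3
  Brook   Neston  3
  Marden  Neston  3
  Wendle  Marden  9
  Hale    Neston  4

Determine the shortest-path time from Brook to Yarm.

Enumerating some paths:
Brook–Neston–Dunly–Yarm: 3+2+1 = 6
Brook–Neston–Hale–Yarm: 3+4+3 = 10
Brook–Dunly–Yarm: 3+1 = 4
Brook–Marden–Dunly–Yarm: 5+3+1 = 9
The minimum is 4 min via Brook–Dunly–Yarm.

4 min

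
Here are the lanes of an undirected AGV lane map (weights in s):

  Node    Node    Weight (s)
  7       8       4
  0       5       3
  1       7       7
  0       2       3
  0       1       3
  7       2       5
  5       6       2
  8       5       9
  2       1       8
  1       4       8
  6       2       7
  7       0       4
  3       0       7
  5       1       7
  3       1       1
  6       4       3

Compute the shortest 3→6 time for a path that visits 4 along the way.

Best 3 to 4: 3–1–4 costing 9
Best 4 to 6: 4–6 costing 3
Total via 4: 9 + 3 = 12 s.

12 s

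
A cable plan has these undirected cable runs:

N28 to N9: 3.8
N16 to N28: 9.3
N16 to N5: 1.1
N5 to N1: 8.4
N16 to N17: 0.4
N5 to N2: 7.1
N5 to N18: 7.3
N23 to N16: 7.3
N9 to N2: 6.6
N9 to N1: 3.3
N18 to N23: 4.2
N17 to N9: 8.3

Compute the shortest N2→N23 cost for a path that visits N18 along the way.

Shortest N2→N18: N2 → N5 → N18 = 14.4
Shortest N18→N23: N18 → N23 = 4.2
Total via N18: 14.4 + 4.2 = 18.6.

18.6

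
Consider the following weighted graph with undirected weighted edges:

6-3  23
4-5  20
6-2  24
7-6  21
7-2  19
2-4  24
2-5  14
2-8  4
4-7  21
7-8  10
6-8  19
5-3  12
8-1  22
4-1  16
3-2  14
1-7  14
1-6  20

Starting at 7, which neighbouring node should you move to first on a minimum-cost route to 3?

Enumerating some paths:
7 - 6 - 3: 21+23 = 44
7 - 2 - 3: 19+14 = 33
7 - 8 - 2 - 5 - 3: 10+4+14+12 = 40
7 - 8 - 2 - 3: 10+4+14 = 28
Cheapest is 7 - 8 - 2 - 3 at 28.
So from 7 the first move is to 8.

8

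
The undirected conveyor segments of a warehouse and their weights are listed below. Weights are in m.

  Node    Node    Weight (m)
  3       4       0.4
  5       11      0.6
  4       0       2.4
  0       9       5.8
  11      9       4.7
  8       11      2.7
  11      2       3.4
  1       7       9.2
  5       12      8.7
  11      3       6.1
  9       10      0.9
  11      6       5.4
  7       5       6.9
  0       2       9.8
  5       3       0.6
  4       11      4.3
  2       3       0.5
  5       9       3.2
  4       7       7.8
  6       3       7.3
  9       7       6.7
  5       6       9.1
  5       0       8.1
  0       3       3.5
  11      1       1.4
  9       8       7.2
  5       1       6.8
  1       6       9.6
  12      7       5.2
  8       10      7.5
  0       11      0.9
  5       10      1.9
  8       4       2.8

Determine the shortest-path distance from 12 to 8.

12 m

Running Dijkstra from 12:
12: 0
7: 5.2  (via 12)
5: 8.7  (via 12)
3: 9.3  (via 5)
11: 9.3  (via 5)
4: 9.7  (via 3)
2: 9.8  (via 3)
0: 10.2  (via 11)
10: 10.6  (via 5)
1: 10.7  (via 11)
9: 11.5  (via 10)
8: 12  (via 11)
Shortest route: 12 → 5 → 11 → 8 = 12 m.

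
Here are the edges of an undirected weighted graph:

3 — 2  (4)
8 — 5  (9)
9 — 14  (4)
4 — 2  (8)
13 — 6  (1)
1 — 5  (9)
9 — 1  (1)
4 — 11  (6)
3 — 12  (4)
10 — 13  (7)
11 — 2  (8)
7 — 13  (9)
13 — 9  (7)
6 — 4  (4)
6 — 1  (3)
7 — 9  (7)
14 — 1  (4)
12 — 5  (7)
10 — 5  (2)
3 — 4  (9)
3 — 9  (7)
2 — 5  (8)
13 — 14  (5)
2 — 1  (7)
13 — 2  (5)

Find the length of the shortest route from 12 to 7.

18

Running Dijkstra from 12:
12: 0
3: 4  (via 12)
5: 7  (via 12)
2: 8  (via 3)
10: 9  (via 5)
9: 11  (via 3)
1: 12  (via 9)
4: 13  (via 3)
13: 13  (via 2)
6: 14  (via 13)
14: 15  (via 9)
8: 16  (via 5)
11: 16  (via 2)
7: 18  (via 9)
Shortest route: 12–3–9–7 = 18.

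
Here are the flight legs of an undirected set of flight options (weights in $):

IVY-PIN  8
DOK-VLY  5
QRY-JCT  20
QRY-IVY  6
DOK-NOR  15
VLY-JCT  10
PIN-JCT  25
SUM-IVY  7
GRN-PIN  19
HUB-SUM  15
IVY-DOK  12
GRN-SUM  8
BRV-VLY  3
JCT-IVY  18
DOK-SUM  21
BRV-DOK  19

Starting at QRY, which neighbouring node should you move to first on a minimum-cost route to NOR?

IVY

Candidate routes:
QRY - IVY - DOK - NOR: 6+12+15 = 33
QRY - IVY - SUM - DOK - NOR: 6+7+21+15 = 49
Cheapest is QRY - IVY - DOK - NOR at $33.
So from QRY the first move is to IVY.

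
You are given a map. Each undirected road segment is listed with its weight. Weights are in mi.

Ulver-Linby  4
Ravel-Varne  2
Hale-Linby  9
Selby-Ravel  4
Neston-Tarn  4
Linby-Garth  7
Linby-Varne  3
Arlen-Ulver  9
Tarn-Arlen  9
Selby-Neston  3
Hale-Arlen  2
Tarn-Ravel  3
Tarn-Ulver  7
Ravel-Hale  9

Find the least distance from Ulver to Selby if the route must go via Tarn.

Shortest Ulver→Tarn: Ulver → Tarn = 7
Shortest Tarn→Selby: Tarn → Ravel → Selby = 7
Total via Tarn: 7 + 7 = 14 mi.

14 mi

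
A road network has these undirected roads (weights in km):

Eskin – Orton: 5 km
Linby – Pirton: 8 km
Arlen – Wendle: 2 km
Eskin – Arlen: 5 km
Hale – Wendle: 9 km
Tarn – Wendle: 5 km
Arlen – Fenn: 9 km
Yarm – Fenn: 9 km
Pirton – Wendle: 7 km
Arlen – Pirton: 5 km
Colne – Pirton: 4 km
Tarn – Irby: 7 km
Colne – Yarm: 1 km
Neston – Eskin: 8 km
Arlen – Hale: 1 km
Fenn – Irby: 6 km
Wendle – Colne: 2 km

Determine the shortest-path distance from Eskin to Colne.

Running Dijkstra from Eskin:
Eskin: 0
Orton: 5  (via Eskin)
Arlen: 5  (via Eskin)
Hale: 6  (via Arlen)
Wendle: 7  (via Arlen)
Neston: 8  (via Eskin)
Colne: 9  (via Wendle)
Shortest route: Eskin–Arlen–Wendle–Colne = 9 km.

9 km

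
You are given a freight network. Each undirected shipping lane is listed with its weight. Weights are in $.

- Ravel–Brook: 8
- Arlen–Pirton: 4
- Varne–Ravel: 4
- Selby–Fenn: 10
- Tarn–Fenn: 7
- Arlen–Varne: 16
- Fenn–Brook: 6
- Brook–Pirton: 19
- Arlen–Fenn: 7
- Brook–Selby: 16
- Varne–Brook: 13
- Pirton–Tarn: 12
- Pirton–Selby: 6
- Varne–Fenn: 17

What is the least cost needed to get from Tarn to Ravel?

$21

Enumerating some paths:
Tarn → Fenn → Brook → Ravel: 7+6+8 = 21
Tarn → Fenn → Varne → Ravel: 7+17+4 = 28
The minimum is $21 via Tarn → Fenn → Brook → Ravel.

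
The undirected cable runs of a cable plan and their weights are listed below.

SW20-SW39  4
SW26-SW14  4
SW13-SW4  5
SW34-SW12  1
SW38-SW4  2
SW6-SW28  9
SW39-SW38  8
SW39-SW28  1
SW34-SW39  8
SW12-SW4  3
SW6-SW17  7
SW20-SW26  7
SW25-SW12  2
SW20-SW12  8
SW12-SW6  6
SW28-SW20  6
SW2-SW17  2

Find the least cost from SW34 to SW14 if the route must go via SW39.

23

Shortest SW34→SW39: SW34–SW39 = 8
Shortest SW39→SW14: SW39–SW20–SW26–SW14 = 15
Total via SW39: 8 + 15 = 23.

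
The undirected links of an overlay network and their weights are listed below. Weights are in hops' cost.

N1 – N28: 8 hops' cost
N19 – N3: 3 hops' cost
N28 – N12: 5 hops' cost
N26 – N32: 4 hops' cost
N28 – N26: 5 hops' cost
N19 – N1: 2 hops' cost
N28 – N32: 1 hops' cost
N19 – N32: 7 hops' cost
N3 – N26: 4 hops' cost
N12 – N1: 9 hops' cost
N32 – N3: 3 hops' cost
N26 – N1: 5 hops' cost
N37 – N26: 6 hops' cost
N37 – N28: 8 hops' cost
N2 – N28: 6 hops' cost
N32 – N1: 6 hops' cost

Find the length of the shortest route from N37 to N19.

Settle nodes by increasing distance from N37:
N37: 0
N26: 6  (via N37)
N28: 8  (via N37)
N32: 9  (via N28)
N3: 10  (via N26)
N1: 11  (via N26)
N12: 13  (via N28)
N19: 13  (via N3)
Shortest route: N37–N26–N3–N19 = 13 hops' cost.

13 hops' cost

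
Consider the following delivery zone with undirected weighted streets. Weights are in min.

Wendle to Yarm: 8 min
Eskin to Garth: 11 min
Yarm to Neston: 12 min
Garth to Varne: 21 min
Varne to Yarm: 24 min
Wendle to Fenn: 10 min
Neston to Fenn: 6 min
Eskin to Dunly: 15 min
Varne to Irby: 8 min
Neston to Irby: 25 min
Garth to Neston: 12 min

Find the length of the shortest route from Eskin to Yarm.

35 min

Shortest distances from Eskin:
Eskin: 0
Garth: 11  (via Eskin)
Dunly: 15  (via Eskin)
Neston: 23  (via Garth)
Fenn: 29  (via Neston)
Varne: 32  (via Garth)
Yarm: 35  (via Neston)
Shortest route: Eskin–Garth–Neston–Yarm = 35 min.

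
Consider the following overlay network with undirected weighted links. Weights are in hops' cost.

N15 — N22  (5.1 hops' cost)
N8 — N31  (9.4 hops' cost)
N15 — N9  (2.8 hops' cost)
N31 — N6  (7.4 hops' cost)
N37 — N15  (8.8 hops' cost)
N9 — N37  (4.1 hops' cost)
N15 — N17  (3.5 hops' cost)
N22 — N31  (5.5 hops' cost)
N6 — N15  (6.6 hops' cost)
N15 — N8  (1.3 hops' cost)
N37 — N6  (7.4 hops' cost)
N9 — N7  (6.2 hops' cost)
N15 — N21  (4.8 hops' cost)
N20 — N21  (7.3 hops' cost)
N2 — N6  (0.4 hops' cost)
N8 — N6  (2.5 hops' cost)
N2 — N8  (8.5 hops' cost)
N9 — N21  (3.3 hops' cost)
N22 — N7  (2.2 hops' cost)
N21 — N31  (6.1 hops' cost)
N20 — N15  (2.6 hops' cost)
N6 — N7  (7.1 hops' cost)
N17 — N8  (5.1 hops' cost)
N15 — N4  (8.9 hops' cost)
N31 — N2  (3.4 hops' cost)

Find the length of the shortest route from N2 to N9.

Settle nodes by increasing distance from N2:
N2: 0
N6: 0.4  (via N2)
N8: 2.9  (via N6)
N31: 3.4  (via N2)
N15: 4.2  (via N8)
N20: 6.8  (via N15)
N9: 7  (via N15)
Shortest route: N2 → N6 → N8 → N15 → N9 = 7 hops' cost.

7 hops' cost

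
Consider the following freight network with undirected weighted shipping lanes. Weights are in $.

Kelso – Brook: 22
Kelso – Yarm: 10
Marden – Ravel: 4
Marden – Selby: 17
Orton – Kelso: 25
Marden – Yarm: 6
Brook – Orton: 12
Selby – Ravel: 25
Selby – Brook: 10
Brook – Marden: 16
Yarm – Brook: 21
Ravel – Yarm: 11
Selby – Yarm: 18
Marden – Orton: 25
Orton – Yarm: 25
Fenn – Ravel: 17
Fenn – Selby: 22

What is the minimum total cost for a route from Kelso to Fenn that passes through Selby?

Best Kelso to Selby: Kelso–Yarm–Selby costing 28
Best Selby to Fenn: Selby–Fenn costing 22
Total via Selby: 28 + 22 = $50.

$50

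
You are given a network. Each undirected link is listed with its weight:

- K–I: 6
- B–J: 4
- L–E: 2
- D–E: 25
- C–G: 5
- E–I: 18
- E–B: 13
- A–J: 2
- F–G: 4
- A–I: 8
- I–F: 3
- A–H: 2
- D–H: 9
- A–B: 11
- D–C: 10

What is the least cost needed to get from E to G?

Shortest distances from E:
E: 0
L: 2  (via E)
B: 13  (via E)
J: 17  (via B)
I: 18  (via E)
A: 19  (via J)
F: 21  (via I)
H: 21  (via A)
K: 24  (via I)
D: 25  (via E)
G: 25  (via F)
Shortest route: E–I–F–G = 25.

25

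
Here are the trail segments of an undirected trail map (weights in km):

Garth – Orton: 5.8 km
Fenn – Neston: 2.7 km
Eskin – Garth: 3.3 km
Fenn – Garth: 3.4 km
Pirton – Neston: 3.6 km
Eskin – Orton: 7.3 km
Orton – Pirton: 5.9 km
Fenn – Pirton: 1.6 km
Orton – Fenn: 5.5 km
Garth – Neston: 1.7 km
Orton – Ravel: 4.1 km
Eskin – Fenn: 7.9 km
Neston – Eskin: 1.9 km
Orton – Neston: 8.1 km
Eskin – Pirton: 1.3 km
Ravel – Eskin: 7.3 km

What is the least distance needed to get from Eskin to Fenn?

Compare a few routes:
Eskin → Neston → Garth → Fenn: 1.9+1.7+3.4 = 7
Eskin → Pirton → Fenn: 1.3+1.6 = 2.9
Eskin → Garth → Fenn: 3.3+3.4 = 6.7
Eskin → Neston → Fenn: 1.9+2.7 = 4.6
The minimum is 2.9 km via Eskin → Pirton → Fenn.

2.9 km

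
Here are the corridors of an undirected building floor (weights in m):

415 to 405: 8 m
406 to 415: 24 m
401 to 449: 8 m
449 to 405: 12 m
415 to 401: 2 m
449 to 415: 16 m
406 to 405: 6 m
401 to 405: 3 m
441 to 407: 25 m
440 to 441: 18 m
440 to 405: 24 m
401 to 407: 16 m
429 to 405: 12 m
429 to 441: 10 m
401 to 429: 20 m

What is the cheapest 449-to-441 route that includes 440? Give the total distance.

Best 449 to 440: 449 → 401 → 405 → 440 costing 35
Shortest 440→441: 440 → 441 = 18
Total via 440: 35 + 18 = 53 m.

53 m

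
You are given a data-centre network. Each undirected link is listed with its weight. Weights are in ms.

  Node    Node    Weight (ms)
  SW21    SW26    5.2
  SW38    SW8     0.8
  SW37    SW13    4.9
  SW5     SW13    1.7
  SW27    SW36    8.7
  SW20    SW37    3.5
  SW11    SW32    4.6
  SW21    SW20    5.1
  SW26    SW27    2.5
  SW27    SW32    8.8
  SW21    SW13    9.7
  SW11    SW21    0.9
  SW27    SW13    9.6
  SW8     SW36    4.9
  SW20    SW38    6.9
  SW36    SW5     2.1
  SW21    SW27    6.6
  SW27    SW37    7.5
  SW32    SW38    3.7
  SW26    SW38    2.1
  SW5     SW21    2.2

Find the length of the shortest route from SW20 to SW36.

9.4 ms

Candidate routes:
SW20 → SW21 → SW5 → SW36: 5.1+2.2+2.1 = 9.4
SW20 → SW37 → SW13 → SW5 → SW36: 3.5+4.9+1.7+2.1 = 12.2
SW20 → SW21 → SW26 → SW38 → SW8 → SW36: 5.1+5.2+2.1+0.8+4.9 = 18.1
SW20 → SW38 → SW8 → SW36: 6.9+0.8+4.9 = 12.6
Cheapest is SW20 → SW21 → SW5 → SW36 at 9.4 ms.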